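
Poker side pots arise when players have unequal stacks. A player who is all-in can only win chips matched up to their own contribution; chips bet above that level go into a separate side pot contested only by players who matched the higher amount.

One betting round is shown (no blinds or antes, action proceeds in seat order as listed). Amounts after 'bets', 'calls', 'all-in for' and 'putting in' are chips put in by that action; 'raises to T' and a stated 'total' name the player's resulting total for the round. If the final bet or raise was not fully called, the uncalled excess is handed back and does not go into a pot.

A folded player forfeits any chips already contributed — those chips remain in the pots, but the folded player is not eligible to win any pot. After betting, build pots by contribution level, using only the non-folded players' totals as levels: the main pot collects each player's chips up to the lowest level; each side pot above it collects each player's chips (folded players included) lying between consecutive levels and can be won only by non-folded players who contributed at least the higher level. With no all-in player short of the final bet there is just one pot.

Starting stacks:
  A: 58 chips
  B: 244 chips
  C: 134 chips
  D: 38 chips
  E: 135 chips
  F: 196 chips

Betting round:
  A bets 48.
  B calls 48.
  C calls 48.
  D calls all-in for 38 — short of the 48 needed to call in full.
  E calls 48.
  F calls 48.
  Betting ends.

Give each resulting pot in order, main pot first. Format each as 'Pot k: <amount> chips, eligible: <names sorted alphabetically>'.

Pot 1: 228 chips, eligible: A, B, C, D, E, F
Pot 2: 50 chips, eligible: A, B, C, E, F

Derivation:
Contributions: A=48, B=48, C=48, D=38, E=48, F=48
Pot levels (distinct totals of non-folded players): 38, 48
Layer 1-38: 38 each from A, B, C, D, E, F = 38*6 = 228 chips; eligible A, B, C, D, E, F
Layer 39-48: 10 each from A, B, C, E, F = 10*5 = 50 chips; eligible A, B, C, E, F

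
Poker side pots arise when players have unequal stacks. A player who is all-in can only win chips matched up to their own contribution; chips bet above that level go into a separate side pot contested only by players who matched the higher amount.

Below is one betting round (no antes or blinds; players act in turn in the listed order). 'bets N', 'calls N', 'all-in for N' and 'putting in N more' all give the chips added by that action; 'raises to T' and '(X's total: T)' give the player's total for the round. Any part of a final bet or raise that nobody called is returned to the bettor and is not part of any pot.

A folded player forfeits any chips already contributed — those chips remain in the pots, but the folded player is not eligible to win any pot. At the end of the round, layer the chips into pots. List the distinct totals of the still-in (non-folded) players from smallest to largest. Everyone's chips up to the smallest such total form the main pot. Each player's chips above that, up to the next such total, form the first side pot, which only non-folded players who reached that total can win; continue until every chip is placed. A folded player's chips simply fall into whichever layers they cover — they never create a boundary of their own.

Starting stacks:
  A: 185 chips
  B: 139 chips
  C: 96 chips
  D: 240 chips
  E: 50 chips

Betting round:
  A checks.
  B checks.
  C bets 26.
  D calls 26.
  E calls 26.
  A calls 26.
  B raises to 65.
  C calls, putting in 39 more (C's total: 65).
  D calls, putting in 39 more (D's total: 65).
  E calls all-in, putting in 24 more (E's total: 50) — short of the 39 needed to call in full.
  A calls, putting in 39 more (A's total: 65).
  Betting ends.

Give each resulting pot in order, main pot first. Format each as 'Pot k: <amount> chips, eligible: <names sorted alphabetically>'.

Contributions: A=65, B=65, C=65, D=65, E=50
Pot levels (distinct totals of non-folded players): 50, 65
Layer 1-50: 50 each from A, B, C, D, E = 50*5 = 250 chips; eligible A, B, C, D, E
Layer 51-65: 15 each from A, B, C, D = 15*4 = 60 chips; eligible A, B, C, D

Pot 1: 250 chips, eligible: A, B, C, D, E
Pot 2: 60 chips, eligible: A, B, C, D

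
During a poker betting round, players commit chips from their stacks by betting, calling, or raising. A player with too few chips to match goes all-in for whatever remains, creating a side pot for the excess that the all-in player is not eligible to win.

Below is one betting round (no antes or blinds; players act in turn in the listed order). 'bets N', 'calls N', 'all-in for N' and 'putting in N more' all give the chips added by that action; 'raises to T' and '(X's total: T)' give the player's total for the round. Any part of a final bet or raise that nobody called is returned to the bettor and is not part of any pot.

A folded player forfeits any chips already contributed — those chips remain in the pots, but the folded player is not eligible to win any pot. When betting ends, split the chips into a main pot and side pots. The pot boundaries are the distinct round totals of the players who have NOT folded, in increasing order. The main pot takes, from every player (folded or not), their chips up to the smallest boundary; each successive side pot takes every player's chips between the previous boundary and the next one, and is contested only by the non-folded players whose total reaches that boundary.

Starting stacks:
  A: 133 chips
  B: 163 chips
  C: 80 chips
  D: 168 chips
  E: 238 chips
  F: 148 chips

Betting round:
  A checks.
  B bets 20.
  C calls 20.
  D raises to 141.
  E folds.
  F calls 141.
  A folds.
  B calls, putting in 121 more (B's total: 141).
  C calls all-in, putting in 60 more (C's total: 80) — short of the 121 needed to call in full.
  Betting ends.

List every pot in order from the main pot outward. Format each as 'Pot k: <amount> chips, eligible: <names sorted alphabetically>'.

Pot 1: 320 chips, eligible: B, C, D, F
Pot 2: 183 chips, eligible: B, D, F

Derivation:
Contributions: B=141, C=80, D=141, F=141
Folded: A, E
Pot levels (distinct totals of non-folded players): 80, 141
Layer 1-80: 80 each from B, C, D, F = 80*4 = 320 chips; eligible B, C, D, F
Layer 81-141: 61 each from B, D, F = 61*3 = 183 chips; eligible B, D, F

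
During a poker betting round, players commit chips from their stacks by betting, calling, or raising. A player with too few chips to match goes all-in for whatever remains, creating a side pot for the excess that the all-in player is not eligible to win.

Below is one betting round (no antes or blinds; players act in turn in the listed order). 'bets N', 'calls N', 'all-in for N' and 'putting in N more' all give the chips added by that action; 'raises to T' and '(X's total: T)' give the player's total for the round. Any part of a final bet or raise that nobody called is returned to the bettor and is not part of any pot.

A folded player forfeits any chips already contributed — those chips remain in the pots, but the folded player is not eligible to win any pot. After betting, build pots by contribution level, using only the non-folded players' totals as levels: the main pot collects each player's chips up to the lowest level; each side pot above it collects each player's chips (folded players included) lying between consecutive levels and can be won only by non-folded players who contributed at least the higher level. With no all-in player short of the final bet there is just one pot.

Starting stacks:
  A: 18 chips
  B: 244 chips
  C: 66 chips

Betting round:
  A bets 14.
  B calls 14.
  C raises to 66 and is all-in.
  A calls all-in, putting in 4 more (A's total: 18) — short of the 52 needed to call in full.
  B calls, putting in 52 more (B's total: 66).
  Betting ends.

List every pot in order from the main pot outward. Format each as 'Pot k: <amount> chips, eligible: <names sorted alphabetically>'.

Contributions: A=18, B=66, C=66
Pot levels (distinct totals of non-folded players): 18, 66
Layer 1-18: 18 each from A, B, C = 18*3 = 54 chips; eligible A, B, C
Layer 19-66: 48 each from B, C = 48*2 = 96 chips; eligible B, C

Pot 1: 54 chips, eligible: A, B, C
Pot 2: 96 chips, eligible: B, C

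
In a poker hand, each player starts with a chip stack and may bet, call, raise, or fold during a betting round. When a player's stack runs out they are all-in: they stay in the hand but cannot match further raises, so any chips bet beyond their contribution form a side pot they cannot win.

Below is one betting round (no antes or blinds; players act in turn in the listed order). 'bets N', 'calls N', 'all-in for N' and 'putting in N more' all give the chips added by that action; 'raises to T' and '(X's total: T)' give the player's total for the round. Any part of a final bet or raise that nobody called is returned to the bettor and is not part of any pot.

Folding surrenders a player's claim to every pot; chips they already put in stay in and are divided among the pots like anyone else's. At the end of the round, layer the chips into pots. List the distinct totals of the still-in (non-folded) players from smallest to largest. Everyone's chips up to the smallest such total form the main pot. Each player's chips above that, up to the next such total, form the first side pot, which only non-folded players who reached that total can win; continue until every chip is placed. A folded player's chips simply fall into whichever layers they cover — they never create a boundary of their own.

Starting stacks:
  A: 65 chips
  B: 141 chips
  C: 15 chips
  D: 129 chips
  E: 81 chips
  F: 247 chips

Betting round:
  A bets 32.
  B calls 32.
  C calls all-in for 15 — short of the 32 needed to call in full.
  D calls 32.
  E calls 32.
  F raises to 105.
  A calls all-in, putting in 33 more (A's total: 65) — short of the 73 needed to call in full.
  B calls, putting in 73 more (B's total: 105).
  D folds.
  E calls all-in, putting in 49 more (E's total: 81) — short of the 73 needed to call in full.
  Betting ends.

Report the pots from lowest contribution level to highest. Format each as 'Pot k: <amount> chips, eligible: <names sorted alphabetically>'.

Contributions: A=65, B=105, C=15, D=32, E=81, F=105
Folded: D
Pot levels (distinct totals of non-folded players): 15, 65, 81, 105
Layer 1-15: 15 each from A, B, C, D, E, F = 15*6 = 90 chips; eligible A, B, C, E, F
Layer 16-65: A 50 + B 50 + D 17 + E 50 + F 50 = 217 chips; eligible A, B, E, F
Layer 66-81: 16 each from B, E, F = 16*3 = 48 chips; eligible B, E, F
Layer 82-105: 24 each from B, F = 24*2 = 48 chips; eligible B, F

Pot 1: 90 chips, eligible: A, B, C, E, F
Pot 2: 217 chips, eligible: A, B, E, F
Pot 3: 48 chips, eligible: B, E, F
Pot 4: 48 chips, eligible: B, F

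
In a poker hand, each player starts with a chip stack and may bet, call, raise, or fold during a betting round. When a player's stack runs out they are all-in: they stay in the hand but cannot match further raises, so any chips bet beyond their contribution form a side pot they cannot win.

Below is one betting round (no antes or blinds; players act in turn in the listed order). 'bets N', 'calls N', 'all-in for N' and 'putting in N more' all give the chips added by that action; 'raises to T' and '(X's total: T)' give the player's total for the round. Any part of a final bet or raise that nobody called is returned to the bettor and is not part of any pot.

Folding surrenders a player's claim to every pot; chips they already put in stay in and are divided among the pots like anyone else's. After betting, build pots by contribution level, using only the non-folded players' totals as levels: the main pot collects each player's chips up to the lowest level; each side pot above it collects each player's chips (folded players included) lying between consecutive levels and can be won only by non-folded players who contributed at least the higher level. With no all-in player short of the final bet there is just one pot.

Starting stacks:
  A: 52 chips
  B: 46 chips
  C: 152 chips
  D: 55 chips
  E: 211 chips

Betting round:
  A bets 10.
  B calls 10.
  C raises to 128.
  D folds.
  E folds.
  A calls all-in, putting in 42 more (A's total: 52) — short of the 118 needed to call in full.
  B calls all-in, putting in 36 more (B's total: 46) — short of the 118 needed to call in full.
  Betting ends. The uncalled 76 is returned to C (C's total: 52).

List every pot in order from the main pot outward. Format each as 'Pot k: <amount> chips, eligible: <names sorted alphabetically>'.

Pot 1: 138 chips, eligible: A, B, C
Pot 2: 12 chips, eligible: A, C

Derivation:
Contributions (after 76 returned to C): A=52, B=46, C=52
Folded: D, E
Pot levels (distinct totals of non-folded players): 46, 52
Layer 1-46: 46 each from A, B, C = 46*3 = 138 chips; eligible A, B, C
Layer 47-52: 6 each from A, C = 6*2 = 12 chips; eligible A, C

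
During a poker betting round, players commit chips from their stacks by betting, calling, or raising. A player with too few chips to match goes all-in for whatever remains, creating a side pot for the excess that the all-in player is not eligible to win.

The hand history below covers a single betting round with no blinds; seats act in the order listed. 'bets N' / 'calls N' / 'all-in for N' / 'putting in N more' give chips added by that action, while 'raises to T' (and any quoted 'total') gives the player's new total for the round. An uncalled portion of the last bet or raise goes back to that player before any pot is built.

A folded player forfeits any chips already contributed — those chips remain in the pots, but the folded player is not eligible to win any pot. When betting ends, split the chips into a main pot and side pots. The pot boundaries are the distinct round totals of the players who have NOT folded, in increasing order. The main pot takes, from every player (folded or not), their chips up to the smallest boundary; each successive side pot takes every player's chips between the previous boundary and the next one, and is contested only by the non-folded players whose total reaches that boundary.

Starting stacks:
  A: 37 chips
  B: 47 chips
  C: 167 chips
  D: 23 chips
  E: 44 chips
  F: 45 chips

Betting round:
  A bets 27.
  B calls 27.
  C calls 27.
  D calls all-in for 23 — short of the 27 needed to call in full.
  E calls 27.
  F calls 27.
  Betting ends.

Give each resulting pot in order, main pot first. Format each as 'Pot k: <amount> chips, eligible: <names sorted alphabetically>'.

Contributions: A=27, B=27, C=27, D=23, E=27, F=27
Pot levels (distinct totals of non-folded players): 23, 27
Layer 1-23: 23 each from A, B, C, D, E, F = 23*6 = 138 chips; eligible A, B, C, D, E, F
Layer 24-27: 4 each from A, B, C, E, F = 4*5 = 20 chips; eligible A, B, C, E, F

Pot 1: 138 chips, eligible: A, B, C, D, E, F
Pot 2: 20 chips, eligible: A, B, C, E, F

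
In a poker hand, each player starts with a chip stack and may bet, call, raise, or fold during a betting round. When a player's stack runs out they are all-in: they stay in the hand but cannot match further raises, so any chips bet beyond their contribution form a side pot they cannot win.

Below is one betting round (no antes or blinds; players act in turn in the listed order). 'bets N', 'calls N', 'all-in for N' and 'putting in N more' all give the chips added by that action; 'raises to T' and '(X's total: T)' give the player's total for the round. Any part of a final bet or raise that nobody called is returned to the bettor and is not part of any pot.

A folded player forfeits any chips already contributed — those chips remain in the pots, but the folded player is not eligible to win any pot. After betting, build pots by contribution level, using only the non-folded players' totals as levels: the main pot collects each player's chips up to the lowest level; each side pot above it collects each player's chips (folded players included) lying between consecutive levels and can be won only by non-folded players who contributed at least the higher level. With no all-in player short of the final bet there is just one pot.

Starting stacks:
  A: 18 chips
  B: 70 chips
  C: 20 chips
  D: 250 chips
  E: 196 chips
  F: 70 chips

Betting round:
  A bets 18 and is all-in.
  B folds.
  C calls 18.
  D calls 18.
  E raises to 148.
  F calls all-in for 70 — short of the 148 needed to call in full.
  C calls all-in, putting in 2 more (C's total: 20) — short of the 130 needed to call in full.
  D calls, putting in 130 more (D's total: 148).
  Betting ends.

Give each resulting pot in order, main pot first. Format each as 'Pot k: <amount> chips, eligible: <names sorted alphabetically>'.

Pot 1: 90 chips, eligible: A, C, D, E, F
Pot 2: 8 chips, eligible: C, D, E, F
Pot 3: 150 chips, eligible: D, E, F
Pot 4: 156 chips, eligible: D, E

Derivation:
Contributions: A=18, C=20, D=148, E=148, F=70
Folded: B
Pot levels (distinct totals of non-folded players): 18, 20, 70, 148
Layer 1-18: 18 each from A, C, D, E, F = 18*5 = 90 chips; eligible A, C, D, E, F
Layer 19-20: 2 each from C, D, E, F = 2*4 = 8 chips; eligible C, D, E, F
Layer 21-70: 50 each from D, E, F = 50*3 = 150 chips; eligible D, E, F
Layer 71-148: 78 each from D, E = 78*2 = 156 chips; eligible D, E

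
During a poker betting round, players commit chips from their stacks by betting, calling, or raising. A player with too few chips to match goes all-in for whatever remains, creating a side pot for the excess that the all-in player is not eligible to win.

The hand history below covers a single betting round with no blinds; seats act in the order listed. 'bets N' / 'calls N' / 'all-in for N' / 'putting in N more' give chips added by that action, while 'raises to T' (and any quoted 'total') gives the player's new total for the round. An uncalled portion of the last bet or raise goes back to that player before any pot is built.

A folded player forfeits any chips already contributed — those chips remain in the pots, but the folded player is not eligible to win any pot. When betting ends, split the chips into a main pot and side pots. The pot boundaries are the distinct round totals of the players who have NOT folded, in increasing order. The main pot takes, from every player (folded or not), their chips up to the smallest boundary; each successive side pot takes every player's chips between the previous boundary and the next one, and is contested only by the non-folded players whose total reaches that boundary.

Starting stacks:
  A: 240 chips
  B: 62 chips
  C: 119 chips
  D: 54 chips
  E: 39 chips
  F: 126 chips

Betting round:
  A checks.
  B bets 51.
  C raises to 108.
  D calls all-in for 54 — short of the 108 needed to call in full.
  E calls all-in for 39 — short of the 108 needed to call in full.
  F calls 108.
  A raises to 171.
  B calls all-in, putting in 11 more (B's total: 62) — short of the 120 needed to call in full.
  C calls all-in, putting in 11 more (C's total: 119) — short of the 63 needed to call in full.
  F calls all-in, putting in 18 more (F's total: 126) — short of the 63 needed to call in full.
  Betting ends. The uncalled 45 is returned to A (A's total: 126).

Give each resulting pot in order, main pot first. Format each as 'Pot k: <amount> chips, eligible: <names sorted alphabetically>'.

Pot 1: 234 chips, eligible: A, B, C, D, E, F
Pot 2: 75 chips, eligible: A, B, C, D, F
Pot 3: 32 chips, eligible: A, B, C, F
Pot 4: 171 chips, eligible: A, C, F
Pot 5: 14 chips, eligible: A, F

Derivation:
Contributions (after 45 returned to A): A=126, B=62, C=119, D=54, E=39, F=126
Pot levels (distinct totals of non-folded players): 39, 54, 62, 119, 126
Layer 1-39: 39 each from A, B, C, D, E, F = 39*6 = 234 chips; eligible A, B, C, D, E, F
Layer 40-54: 15 each from A, B, C, D, F = 15*5 = 75 chips; eligible A, B, C, D, F
Layer 55-62: 8 each from A, B, C, F = 8*4 = 32 chips; eligible A, B, C, F
Layer 63-119: 57 each from A, C, F = 57*3 = 171 chips; eligible A, C, F
Layer 120-126: 7 each from A, F = 7*2 = 14 chips; eligible A, F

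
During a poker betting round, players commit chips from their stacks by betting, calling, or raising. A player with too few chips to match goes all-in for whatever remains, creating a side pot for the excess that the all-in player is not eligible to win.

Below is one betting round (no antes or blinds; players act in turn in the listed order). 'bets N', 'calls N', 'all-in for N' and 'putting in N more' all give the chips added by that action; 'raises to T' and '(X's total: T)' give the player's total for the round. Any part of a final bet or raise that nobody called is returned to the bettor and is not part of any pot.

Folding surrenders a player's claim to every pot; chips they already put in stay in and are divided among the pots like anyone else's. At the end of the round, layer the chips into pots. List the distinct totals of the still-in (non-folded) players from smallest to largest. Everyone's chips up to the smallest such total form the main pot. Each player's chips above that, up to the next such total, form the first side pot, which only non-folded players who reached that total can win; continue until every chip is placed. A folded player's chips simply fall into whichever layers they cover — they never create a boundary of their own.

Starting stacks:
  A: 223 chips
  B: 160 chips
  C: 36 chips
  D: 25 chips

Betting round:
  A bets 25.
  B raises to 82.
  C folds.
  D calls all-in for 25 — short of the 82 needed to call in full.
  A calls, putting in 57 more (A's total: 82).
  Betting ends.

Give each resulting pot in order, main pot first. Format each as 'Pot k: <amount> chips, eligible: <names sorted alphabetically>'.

Contributions: A=82, B=82, D=25
Folded: C
Pot levels (distinct totals of non-folded players): 25, 82
Layer 1-25: 25 each from A, B, D = 25*3 = 75 chips; eligible A, B, D
Layer 26-82: 57 each from A, B = 57*2 = 114 chips; eligible A, B

Pot 1: 75 chips, eligible: A, B, D
Pot 2: 114 chips, eligible: A, B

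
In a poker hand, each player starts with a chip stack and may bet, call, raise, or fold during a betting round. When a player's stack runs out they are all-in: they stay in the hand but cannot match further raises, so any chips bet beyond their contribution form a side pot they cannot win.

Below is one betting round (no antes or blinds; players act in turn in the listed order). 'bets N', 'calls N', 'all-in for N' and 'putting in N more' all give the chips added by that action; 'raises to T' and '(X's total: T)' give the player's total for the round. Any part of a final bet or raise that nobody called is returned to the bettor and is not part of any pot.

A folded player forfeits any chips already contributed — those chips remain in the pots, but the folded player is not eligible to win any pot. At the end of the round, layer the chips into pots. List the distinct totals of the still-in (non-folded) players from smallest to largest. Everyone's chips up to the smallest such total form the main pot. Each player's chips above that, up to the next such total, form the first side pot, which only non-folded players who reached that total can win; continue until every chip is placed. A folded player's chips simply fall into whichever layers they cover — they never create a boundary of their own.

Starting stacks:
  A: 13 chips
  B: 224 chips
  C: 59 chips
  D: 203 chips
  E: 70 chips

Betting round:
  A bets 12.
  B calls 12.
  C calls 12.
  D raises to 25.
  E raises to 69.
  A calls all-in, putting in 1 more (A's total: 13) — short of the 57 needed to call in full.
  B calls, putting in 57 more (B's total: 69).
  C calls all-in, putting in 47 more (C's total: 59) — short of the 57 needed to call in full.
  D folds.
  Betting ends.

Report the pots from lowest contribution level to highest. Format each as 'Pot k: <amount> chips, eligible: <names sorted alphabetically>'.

Pot 1: 65 chips, eligible: A, B, C, E
Pot 2: 150 chips, eligible: B, C, E
Pot 3: 20 chips, eligible: B, E

Derivation:
Contributions: A=13, B=69, C=59, D=25, E=69
Folded: D
Pot levels (distinct totals of non-folded players): 13, 59, 69
Layer 1-13: 13 each from A, B, C, D, E = 13*5 = 65 chips; eligible A, B, C, E
Layer 14-59: B 46 + C 46 + D 12 + E 46 = 150 chips; eligible B, C, E
Layer 60-69: 10 each from B, E = 10*2 = 20 chips; eligible B, E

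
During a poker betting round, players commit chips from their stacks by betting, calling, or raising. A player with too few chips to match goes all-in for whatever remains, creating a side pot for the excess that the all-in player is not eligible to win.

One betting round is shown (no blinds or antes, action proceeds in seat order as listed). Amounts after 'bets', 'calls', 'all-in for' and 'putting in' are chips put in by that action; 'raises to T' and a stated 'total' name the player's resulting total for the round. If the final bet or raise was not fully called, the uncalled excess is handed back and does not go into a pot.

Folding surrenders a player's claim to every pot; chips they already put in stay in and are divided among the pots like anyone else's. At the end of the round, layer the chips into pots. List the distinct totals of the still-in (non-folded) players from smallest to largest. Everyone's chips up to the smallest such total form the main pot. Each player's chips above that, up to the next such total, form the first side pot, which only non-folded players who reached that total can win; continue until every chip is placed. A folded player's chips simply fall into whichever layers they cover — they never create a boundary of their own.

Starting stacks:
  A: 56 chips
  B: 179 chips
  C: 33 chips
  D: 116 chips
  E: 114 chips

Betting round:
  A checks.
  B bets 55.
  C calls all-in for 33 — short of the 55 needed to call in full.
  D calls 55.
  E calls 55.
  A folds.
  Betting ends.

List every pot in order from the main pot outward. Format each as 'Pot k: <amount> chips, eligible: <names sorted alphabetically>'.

Contributions: B=55, C=33, D=55, E=55
Folded: A
Pot levels (distinct totals of non-folded players): 33, 55
Layer 1-33: 33 each from B, C, D, E = 33*4 = 132 chips; eligible B, C, D, E
Layer 34-55: 22 each from B, D, E = 22*3 = 66 chips; eligible B, D, E

Pot 1: 132 chips, eligible: B, C, D, E
Pot 2: 66 chips, eligible: B, D, E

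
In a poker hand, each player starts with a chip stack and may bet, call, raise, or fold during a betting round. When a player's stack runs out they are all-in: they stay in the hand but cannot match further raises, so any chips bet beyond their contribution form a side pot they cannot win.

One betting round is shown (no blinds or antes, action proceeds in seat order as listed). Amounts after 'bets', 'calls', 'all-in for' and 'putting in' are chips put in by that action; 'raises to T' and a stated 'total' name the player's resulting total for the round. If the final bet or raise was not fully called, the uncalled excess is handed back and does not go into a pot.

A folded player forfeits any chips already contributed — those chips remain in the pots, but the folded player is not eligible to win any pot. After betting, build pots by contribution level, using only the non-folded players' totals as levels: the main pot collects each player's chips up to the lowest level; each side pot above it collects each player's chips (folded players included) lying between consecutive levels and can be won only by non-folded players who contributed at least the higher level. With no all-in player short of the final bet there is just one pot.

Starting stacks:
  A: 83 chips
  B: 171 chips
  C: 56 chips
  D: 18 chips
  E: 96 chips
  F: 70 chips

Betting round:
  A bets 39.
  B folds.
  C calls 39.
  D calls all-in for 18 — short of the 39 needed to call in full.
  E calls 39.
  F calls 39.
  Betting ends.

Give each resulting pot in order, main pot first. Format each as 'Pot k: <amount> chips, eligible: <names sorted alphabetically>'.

Pot 1: 90 chips, eligible: A, C, D, E, F
Pot 2: 84 chips, eligible: A, C, E, F

Derivation:
Contributions: A=39, C=39, D=18, E=39, F=39
Folded: B
Pot levels (distinct totals of non-folded players): 18, 39
Layer 1-18: 18 each from A, C, D, E, F = 18*5 = 90 chips; eligible A, C, D, E, F
Layer 19-39: 21 each from A, C, E, F = 21*4 = 84 chips; eligible A, C, E, F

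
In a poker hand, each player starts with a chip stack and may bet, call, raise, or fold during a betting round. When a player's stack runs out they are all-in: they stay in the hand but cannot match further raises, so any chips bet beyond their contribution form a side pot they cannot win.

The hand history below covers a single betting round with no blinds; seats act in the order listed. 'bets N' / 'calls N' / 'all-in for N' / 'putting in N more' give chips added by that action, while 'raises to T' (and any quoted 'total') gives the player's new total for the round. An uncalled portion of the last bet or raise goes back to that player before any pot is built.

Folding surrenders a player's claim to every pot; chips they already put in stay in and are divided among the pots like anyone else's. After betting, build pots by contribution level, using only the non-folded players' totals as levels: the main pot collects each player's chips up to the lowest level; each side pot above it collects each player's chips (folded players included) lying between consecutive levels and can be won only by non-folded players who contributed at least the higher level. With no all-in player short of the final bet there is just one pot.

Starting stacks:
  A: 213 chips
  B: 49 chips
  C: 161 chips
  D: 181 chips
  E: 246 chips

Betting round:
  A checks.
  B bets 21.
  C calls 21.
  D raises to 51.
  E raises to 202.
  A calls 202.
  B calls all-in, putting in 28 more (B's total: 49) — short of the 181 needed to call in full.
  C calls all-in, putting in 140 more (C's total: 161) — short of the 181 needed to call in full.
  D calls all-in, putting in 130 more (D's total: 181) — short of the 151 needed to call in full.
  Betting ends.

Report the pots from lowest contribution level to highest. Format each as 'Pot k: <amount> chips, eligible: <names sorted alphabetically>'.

Pot 1: 245 chips, eligible: A, B, C, D, E
Pot 2: 448 chips, eligible: A, C, D, E
Pot 3: 60 chips, eligible: A, D, E
Pot 4: 42 chips, eligible: A, E

Derivation:
Contributions: A=202, B=49, C=161, D=181, E=202
Pot levels (distinct totals of non-folded players): 49, 161, 181, 202
Layer 1-49: 49 each from A, B, C, D, E = 49*5 = 245 chips; eligible A, B, C, D, E
Layer 50-161: 112 each from A, C, D, E = 112*4 = 448 chips; eligible A, C, D, E
Layer 162-181: 20 each from A, D, E = 20*3 = 60 chips; eligible A, D, E
Layer 182-202: 21 each from A, E = 21*2 = 42 chips; eligible A, E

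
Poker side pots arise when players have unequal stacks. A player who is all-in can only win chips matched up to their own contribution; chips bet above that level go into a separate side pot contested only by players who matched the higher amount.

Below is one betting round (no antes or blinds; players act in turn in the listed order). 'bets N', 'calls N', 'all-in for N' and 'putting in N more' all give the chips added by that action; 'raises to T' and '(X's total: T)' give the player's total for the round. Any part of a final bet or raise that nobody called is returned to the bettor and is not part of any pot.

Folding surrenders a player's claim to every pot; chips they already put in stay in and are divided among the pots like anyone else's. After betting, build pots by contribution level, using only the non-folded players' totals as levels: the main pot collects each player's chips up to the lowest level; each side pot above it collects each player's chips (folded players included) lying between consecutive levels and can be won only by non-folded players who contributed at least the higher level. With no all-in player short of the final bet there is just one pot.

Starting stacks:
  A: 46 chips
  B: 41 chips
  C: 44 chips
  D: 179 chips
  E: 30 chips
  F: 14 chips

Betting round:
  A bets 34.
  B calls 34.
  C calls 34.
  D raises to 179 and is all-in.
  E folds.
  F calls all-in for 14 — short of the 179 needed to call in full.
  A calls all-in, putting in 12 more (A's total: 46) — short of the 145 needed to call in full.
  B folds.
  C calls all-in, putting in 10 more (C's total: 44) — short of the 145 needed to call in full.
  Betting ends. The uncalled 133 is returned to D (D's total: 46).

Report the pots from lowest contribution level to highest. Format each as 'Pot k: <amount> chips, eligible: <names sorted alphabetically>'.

Pot 1: 70 chips, eligible: A, C, D, F
Pot 2: 110 chips, eligible: A, C, D
Pot 3: 4 chips, eligible: A, D

Derivation:
Contributions (after 133 returned to D): A=46, B=34, C=44, D=46, F=14
Folded: B, E
Pot levels (distinct totals of non-folded players): 14, 44, 46
Layer 1-14: 14 each from A, B, C, D, F = 14*5 = 70 chips; eligible A, C, D, F
Layer 15-44: A 30 + B 20 + C 30 + D 30 = 110 chips; eligible A, C, D
Layer 45-46: 2 each from A, D = 2*2 = 4 chips; eligible A, D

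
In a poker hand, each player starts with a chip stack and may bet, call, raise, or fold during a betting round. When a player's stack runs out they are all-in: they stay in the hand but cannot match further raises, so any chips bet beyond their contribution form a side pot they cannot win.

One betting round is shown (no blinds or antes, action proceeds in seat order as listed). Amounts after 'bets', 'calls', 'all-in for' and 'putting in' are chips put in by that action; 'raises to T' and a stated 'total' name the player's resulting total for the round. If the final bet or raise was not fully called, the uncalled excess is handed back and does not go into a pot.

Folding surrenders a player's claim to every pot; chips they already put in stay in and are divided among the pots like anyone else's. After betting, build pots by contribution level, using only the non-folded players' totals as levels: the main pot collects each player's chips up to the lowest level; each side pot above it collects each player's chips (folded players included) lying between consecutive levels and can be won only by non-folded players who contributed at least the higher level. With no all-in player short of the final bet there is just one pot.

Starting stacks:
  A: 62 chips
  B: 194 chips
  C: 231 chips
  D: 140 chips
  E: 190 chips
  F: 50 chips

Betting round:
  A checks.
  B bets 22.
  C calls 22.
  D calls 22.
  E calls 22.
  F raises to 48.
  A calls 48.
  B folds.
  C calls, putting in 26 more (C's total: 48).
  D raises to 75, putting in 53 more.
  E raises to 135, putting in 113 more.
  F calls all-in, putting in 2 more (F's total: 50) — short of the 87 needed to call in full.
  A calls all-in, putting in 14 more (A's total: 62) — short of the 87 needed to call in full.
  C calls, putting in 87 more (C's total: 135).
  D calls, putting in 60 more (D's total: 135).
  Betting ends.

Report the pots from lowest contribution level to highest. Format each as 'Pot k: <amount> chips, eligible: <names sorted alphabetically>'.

Pot 1: 272 chips, eligible: A, C, D, E, F
Pot 2: 48 chips, eligible: A, C, D, E
Pot 3: 219 chips, eligible: C, D, E

Derivation:
Contributions: A=62, B=22, C=135, D=135, E=135, F=50
Folded: B
Pot levels (distinct totals of non-folded players): 50, 62, 135
Layer 1-50: A 50 + B 22 + C 50 + D 50 + E 50 + F 50 = 272 chips; eligible A, C, D, E, F
Layer 51-62: 12 each from A, C, D, E = 12*4 = 48 chips; eligible A, C, D, E
Layer 63-135: 73 each from C, D, E = 73*3 = 219 chips; eligible C, D, E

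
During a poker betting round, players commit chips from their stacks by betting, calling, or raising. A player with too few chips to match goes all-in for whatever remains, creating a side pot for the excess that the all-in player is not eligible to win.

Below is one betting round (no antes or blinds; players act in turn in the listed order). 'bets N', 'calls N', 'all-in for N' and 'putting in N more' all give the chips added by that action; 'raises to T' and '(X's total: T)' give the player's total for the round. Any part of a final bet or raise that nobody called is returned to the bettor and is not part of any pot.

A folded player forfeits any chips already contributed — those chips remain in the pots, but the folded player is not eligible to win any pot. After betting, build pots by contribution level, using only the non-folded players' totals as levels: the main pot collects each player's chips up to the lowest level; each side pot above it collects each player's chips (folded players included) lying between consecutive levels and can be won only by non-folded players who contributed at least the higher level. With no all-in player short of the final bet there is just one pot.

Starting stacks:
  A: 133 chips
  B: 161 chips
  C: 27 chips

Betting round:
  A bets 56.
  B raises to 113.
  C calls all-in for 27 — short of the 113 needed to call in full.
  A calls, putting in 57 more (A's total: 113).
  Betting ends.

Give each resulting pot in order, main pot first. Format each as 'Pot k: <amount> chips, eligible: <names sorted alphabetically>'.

Contributions: A=113, B=113, C=27
Pot levels (distinct totals of non-folded players): 27, 113
Layer 1-27: 27 each from A, B, C = 27*3 = 81 chips; eligible A, B, C
Layer 28-113: 86 each from A, B = 86*2 = 172 chips; eligible A, B

Pot 1: 81 chips, eligible: A, B, C
Pot 2: 172 chips, eligible: A, B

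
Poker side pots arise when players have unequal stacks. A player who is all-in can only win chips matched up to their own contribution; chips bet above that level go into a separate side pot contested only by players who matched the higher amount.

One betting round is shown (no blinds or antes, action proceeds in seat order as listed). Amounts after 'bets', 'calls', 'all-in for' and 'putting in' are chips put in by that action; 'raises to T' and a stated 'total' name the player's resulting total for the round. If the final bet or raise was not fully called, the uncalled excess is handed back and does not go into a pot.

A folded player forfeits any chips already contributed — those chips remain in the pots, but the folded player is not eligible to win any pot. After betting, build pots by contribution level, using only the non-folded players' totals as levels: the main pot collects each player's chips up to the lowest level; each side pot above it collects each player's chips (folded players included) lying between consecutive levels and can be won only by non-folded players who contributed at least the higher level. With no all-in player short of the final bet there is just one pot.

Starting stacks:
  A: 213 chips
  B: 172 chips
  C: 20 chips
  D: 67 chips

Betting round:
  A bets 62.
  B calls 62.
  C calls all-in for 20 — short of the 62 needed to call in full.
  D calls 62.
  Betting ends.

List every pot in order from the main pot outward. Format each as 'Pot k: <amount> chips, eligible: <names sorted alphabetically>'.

Contributions: A=62, B=62, C=20, D=62
Pot levels (distinct totals of non-folded players): 20, 62
Layer 1-20: 20 each from A, B, C, D = 20*4 = 80 chips; eligible A, B, C, D
Layer 21-62: 42 each from A, B, D = 42*3 = 126 chips; eligible A, B, D

Pot 1: 80 chips, eligible: A, B, C, D
Pot 2: 126 chips, eligible: A, B, D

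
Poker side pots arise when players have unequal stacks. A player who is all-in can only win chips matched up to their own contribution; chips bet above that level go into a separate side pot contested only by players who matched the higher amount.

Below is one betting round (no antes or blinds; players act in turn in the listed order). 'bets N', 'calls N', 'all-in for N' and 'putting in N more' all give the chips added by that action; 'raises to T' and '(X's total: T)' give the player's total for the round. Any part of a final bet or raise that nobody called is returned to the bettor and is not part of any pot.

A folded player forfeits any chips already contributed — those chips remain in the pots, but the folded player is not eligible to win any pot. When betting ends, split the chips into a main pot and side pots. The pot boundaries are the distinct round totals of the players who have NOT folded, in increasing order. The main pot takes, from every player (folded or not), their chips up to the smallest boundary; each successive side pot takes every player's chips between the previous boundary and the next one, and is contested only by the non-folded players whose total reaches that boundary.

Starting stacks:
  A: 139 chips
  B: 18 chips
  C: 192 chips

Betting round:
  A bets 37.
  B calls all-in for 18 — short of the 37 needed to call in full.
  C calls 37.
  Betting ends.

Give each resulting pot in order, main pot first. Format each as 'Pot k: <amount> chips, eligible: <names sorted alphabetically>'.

Pot 1: 54 chips, eligible: A, B, C
Pot 2: 38 chips, eligible: A, C

Derivation:
Contributions: A=37, B=18, C=37
Pot levels (distinct totals of non-folded players): 18, 37
Layer 1-18: 18 each from A, B, C = 18*3 = 54 chips; eligible A, B, C
Layer 19-37: 19 each from A, C = 19*2 = 38 chips; eligible A, C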